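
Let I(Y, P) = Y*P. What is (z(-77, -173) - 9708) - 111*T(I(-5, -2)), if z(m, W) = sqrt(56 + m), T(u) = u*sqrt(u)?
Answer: -9708 - 1110*sqrt(10) + I*sqrt(21) ≈ -13218.0 + 4.5826*I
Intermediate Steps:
I(Y, P) = P*Y
T(u) = u**(3/2)
(z(-77, -173) - 9708) - 111*T(I(-5, -2)) = (sqrt(56 - 77) - 9708) - 111*10*sqrt(10) = (sqrt(-21) - 9708) - 1110*sqrt(10) = (I*sqrt(21) - 9708) - 1110*sqrt(10) = (-9708 + I*sqrt(21)) - 1110*sqrt(10) = -9708 - 1110*sqrt(10) + I*sqrt(21)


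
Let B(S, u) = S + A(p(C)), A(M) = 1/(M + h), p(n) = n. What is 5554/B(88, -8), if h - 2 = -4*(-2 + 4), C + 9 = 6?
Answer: 49986/791 ≈ 63.193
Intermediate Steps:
C = -3 (C = -9 + 6 = -3)
h = -6 (h = 2 - 4*(-2 + 4) = 2 - 4*2 = 2 - 8 = -6)
A(M) = 1/(-6 + M) (A(M) = 1/(M - 6) = 1/(-6 + M))
B(S, u) = -⅑ + S (B(S, u) = S + 1/(-6 - 3) = S + 1/(-9) = S - ⅑ = -⅑ + S)
5554/B(88, -8) = 5554/(-⅑ + 88) = 5554/(791/9) = 5554*(9/791) = 49986/791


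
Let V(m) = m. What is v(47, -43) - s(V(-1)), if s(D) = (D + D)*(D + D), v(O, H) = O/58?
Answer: -185/58 ≈ -3.1897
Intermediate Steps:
v(O, H) = O/58 (v(O, H) = O*(1/58) = O/58)
s(D) = 4*D² (s(D) = (2*D)*(2*D) = 4*D²)
v(47, -43) - s(V(-1)) = (1/58)*47 - 4*(-1)² = 47/58 - 4 = -185/58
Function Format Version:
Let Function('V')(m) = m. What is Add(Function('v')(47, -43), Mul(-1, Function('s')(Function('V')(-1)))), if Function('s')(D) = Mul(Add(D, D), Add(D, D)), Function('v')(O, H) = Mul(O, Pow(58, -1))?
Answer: Rational(-185, 58) ≈ -3.1897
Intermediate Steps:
Function('v')(O, H) = Mul(Rational(1, 58), O) (Function('v')(O, H) = Mul(O, Rational(1, 58)) = Mul(Rational(1, 58), O))
Function('s')(D) = Mul(4, Pow(D, 2)) (Function('s')(D) = Mul(Mul(2, D), Mul(2, D)) = Mul(4, Pow(D, 2)))
Add(Function('v')(47, -43), Mul(-1, Function('s')(Function('V')(-1)))) = Add(Mul(Rational(1, 58), 47), Mul(-1, Mul(4, Pow(-1, 2)))) = Add(Rational(47, 58), Mul(-1, Mul(4, 1))) = Add(Rational(47, 58), Mul(-1, 4)) = Add(Rational(47, 58), -4) = Rational(-185, 58)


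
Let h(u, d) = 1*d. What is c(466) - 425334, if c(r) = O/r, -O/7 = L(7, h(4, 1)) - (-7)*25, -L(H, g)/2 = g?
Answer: -198206855/466 ≈ -4.2534e+5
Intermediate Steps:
h(u, d) = d
L(H, g) = -2*g
O = -1211 (O = -7*(-2*1 - (-7)*25) = -7*(-2 - 1*(-175)) = -7*(-2 + 175) = -7*173 = -1211)
c(r) = -1211/r
c(466) - 425334 = -1211/466 - 425334 = -198206855/466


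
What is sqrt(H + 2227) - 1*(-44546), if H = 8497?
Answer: 44546 + 2*sqrt(2681) ≈ 44650.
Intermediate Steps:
sqrt(H + 2227) - 1*(-44546) = sqrt(8497 + 2227) - 1*(-44546) = sqrt(10724) + 44546 = 2*sqrt(2681) + 44546 = 44546 + 2*sqrt(2681)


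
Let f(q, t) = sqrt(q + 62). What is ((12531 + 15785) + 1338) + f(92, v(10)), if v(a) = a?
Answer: 29654 + sqrt(154) ≈ 29666.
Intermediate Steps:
f(q, t) = sqrt(62 + q)
((12531 + 15785) + 1338) + f(92, v(10)) = ((12531 + 15785) + 1338) + sqrt(62 + 92) = (28316 + 1338) + sqrt(154) = 29654 + sqrt(154)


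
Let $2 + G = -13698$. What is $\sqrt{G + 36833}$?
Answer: $\sqrt{23133} \approx 152.1$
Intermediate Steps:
$G = -13700$ ($G = -2 - 13698 = -13700$)
$\sqrt{G + 36833} = \sqrt{-13700 + 36833} = \sqrt{23133}$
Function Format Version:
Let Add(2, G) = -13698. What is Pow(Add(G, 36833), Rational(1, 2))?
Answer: Pow(23133, Rational(1, 2)) ≈ 152.10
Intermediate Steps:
G = -13700 (G = Add(-2, -13698) = -13700)
Pow(Add(G, 36833), Rational(1, 2)) = Pow(Add(-13700, 36833), Rational(1, 2)) = Pow(23133, Rational(1, 2))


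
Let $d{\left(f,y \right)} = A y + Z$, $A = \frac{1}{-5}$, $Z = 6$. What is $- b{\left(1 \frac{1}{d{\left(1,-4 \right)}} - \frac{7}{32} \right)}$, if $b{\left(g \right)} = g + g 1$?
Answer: $\frac{39}{272} \approx 0.14338$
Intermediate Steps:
$A = - \frac{1}{5} \approx -0.2$
$d{\left(f,y \right)} = 6 - \frac{y}{5}$ ($d{\left(f,y \right)} = - \frac{y}{5} + 6 = 6 - \frac{y}{5}$)
$b{\left(g \right)} = 2 g$ ($b{\left(g \right)} = g + g = 2 g$)
$- b{\left(1 \frac{1}{d{\left(1,-4 \right)}} - \frac{7}{32} \right)} = - 2 \left(1 \frac{1}{6 - - \frac{4}{5}} - \frac{7}{32}\right) = - 2 \left(1 \frac{1}{6 + \frac{4}{5}} - \frac{7}{32}\right) = - 2 \left(1 \frac{1}{\frac{34}{5}} - \frac{7}{32}\right) = - 2 \left(1 \cdot \frac{5}{34} - \frac{7}{32}\right) = - 2 \left(\frac{5}{34} - \frac{7}{32}\right) = - \frac{2 \left(-39\right)}{544} = \left(-1\right) \left(- \frac{39}{272}\right) = \frac{39}{272}$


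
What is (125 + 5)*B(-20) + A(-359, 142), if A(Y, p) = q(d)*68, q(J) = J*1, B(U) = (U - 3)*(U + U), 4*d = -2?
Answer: 119566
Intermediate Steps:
d = -½ (d = (¼)*(-2) = -½ ≈ -0.50000)
B(U) = 2*U*(-3 + U) (B(U) = (-3 + U)*(2*U) = 2*U*(-3 + U))
q(J) = J
A(Y, p) = -34 (A(Y, p) = -½*68 = -34)
(125 + 5)*B(-20) + A(-359, 142) = (125 + 5)*(2*(-20)*(-3 - 20)) - 34 = 130*(2*(-20)*(-23)) - 34 = 130*920 - 34 = 119600 - 34 = 119566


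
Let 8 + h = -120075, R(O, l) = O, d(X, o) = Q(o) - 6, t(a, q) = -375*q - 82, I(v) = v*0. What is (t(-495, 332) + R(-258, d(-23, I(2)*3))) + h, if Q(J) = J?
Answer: -244923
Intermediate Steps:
I(v) = 0
t(a, q) = -82 - 375*q
d(X, o) = -6 + o (d(X, o) = o - 6 = -6 + o)
h = -120083 (h = -8 - 120075 = -120083)
(t(-495, 332) + R(-258, d(-23, I(2)*3))) + h = ((-82 - 375*332) - 258) - 120083 = ((-82 - 124500) - 258) - 120083 = (-124582 - 258) - 120083 = -124840 - 120083 = -244923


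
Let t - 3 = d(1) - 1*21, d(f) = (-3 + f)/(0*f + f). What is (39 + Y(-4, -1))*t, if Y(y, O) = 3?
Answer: -840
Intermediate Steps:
d(f) = (-3 + f)/f (d(f) = (-3 + f)/(0 + f) = (-3 + f)/f)
t = -20 (t = 3 + ((-3 + 1)/1 - 1*21) = 3 + (1*(-2) - 21) = 3 + (-2 - 21) = 3 - 23 = -20)
(39 + Y(-4, -1))*t = (39 + 3)*(-20) = 42*(-20) = -840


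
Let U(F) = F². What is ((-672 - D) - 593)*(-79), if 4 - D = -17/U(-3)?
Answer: 903602/9 ≈ 1.0040e+5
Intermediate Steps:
D = 53/9 (D = 4 - (-17)/((-3)²) = 4 - (-17)/9 = 4 - 1*(-17/9) = 4 + 17/9 = 53/9 ≈ 5.8889)
((-672 - D) - 593)*(-79) = ((-672 - 1*53/9) - 593)*(-79) = ((-672 - 53/9) - 593)*(-79) = (-6101/9 - 593)*(-79) = -11438/9*(-79) = 903602/9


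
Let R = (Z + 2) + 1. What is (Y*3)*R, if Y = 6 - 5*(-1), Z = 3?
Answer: 198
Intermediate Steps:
Y = 11 (Y = 6 + 5 = 11)
R = 6 (R = (3 + 2) + 1 = 5 + 1 = 6)
(Y*3)*R = (11*3)*6 = 33*6 = 198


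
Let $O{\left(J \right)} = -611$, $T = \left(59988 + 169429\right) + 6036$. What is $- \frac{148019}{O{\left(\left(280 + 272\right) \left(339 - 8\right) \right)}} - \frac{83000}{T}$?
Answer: $\frac{34800804607}{143861783} \approx 241.9$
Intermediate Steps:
$T = 235453$ ($T = 229417 + 6036 = 235453$)
$- \frac{148019}{O{\left(\left(280 + 272\right) \left(339 - 8\right) \right)}} - \frac{83000}{T} = - \frac{148019}{-611} - \frac{83000}{235453} = \left(-148019\right) \left(- \frac{1}{611}\right) - \frac{83000}{235453} = \frac{148019}{611} - \frac{83000}{235453} = \frac{34800804607}{143861783}$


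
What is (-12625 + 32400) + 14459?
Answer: 34234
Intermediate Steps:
(-12625 + 32400) + 14459 = 19775 + 14459 = 34234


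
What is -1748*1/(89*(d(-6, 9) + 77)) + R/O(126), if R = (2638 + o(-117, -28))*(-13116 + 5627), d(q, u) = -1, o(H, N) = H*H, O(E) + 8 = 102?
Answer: -10882290529/8366 ≈ -1.3008e+6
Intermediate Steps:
O(E) = 94 (O(E) = -8 + 102 = 94)
o(H, N) = H²
R = -122272903 (R = (2638 + (-117)²)*(-13116 + 5627) = (2638 + 13689)*(-7489) = 16327*(-7489) = -122272903)
-1748*1/(89*(d(-6, 9) + 77)) + R/O(126) = -1748*1/(89*(-1 + 77)) - 122272903/94 = -1748/(89*76) - 122272903*1/94 = -1748/6764 - 122272903/94 = -1748*1/6764 - 122272903/94 = -23/89 - 122272903/94 = -10882290529/8366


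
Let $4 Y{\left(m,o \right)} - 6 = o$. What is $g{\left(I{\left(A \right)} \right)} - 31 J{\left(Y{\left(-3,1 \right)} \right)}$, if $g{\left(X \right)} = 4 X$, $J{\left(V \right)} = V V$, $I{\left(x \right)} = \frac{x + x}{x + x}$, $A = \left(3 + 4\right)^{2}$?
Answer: $- \frac{1455}{16} \approx -90.938$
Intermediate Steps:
$Y{\left(m,o \right)} = \frac{3}{2} + \frac{o}{4}$
$A = 49$ ($A = 7^{2} = 49$)
$I{\left(x \right)} = 1$ ($I{\left(x \right)} = \frac{2 x}{2 x} = 2 x \frac{1}{2 x} = 1$)
$J{\left(V \right)} = V^{2}$
$g{\left(I{\left(A \right)} \right)} - 31 J{\left(Y{\left(-3,1 \right)} \right)} = 4 \cdot 1 - 31 \left(\frac{3}{2} + \frac{1}{4} \cdot 1\right)^{2} = 4 - 31 \left(\frac{3}{2} + \frac{1}{4}\right)^{2} = 4 - 31 \left(\frac{7}{4}\right)^{2} = 4 - \frac{1519}{16} = - \frac{1455}{16}$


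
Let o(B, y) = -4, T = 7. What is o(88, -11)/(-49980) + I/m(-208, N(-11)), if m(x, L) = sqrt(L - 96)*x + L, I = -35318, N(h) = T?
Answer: 13*(-33946031*I + 16*sqrt(89))/(12495*(7*I + 208*sqrt(89))) ≈ -0.064125 - 17.998*I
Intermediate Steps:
N(h) = 7
m(x, L) = L + x*sqrt(-96 + L) (m(x, L) = sqrt(-96 + L)*x + L = x*sqrt(-96 + L) + L = L + x*sqrt(-96 + L))
o(88, -11)/(-49980) + I/m(-208, N(-11)) = -4/(-49980) - 35318/(7 - 208*sqrt(-96 + 7)) = -4*(-1/49980) - 35318/(7 - 208*I*sqrt(89)) = 1/12495 - 35318/(7 - 208*I*sqrt(89))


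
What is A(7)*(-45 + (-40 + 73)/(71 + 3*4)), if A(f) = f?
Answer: -25914/83 ≈ -312.22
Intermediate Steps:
A(7)*(-45 + (-40 + 73)/(71 + 3*4)) = 7*(-45 + (-40 + 73)/(71 + 3*4)) = 7*(-45 + 33/(71 + 12)) = 7*(-45 + 33/83) = 7*(-3702/83) = -25914/83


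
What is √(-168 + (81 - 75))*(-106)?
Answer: -954*I*√2 ≈ -1349.2*I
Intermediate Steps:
√(-168 + (81 - 75))*(-106) = √(-168 + 6)*(-106) = √(-162)*(-106) = (9*I*√2)*(-106) = -954*I*√2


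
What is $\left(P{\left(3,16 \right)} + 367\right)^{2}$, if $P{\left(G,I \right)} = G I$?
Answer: $172225$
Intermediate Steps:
$\left(P{\left(3,16 \right)} + 367\right)^{2} = \left(3 \cdot 16 + 367\right)^{2} = \left(48 + 367\right)^{2} = 415^{2} = 172225$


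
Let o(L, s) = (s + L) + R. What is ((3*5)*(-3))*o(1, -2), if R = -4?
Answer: 225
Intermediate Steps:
o(L, s) = -4 + L + s (o(L, s) = (s + L) - 4 = (L + s) - 4 = -4 + L + s)
((3*5)*(-3))*o(1, -2) = ((3*5)*(-3))*(-4 + 1 - 2) = (15*(-3))*(-5) = -45*(-5) = 225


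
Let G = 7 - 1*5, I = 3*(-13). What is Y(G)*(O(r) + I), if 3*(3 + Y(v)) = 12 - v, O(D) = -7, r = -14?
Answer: -46/3 ≈ -15.333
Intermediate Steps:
I = -39
G = 2 (G = 7 - 5 = 2)
Y(v) = 1 - v/3 (Y(v) = -3 + (12 - v)/3 = -3 + (4 - v/3) = 1 - v/3)
Y(G)*(O(r) + I) = (1 - ⅓*2)*(-7 - 39) = (1 - ⅔)*(-46) = (⅓)*(-46) = -46/3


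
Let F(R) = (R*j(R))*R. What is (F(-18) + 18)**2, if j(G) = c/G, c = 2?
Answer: 324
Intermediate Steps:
j(G) = 2/G
F(R) = 2*R (F(R) = (R*(2/R))*R = 2*R)
(F(-18) + 18)**2 = (2*(-18) + 18)**2 = (-36 + 18)**2 = (-18)**2 = 324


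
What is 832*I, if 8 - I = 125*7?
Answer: -721344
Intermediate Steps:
I = -867 (I = 8 - 125*7 = 8 - 1*875 = 8 - 875 = -867)
832*I = 832*(-867) = -721344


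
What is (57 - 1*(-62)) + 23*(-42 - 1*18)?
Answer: -1261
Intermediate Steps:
(57 - 1*(-62)) + 23*(-42 - 1*18) = (57 + 62) + 23*(-42 - 18) = 119 + 23*(-60) = 119 - 1380 = -1261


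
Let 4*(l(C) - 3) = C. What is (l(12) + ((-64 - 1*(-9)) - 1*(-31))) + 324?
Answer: 306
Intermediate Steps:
l(C) = 3 + C/4
(l(12) + ((-64 - 1*(-9)) - 1*(-31))) + 324 = ((3 + (¼)*12) + ((-64 - 1*(-9)) - 1*(-31))) + 324 = ((3 + 3) + ((-64 + 9) + 31)) + 324 = (6 + (-55 + 31)) + 324 = (6 - 24) + 324 = -18 + 324 = 306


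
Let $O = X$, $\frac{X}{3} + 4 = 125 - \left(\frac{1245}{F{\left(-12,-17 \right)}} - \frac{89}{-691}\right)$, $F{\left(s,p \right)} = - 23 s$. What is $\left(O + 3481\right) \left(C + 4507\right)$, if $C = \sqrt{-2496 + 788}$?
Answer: $\frac{1097390991863}{63572} + \frac{243485909 i \sqrt{427}}{31786} \approx 1.7262 \cdot 10^{7} + 1.5829 \cdot 10^{5} i$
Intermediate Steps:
$C = 2 i \sqrt{427}$ ($C = \sqrt{-1708} = 2 i \sqrt{427} \approx 41.328 i$)
$X = \frac{22191777}{63572}$ ($X = -12 + 3 \left(125 - \left(\frac{1245}{\left(-23\right) \left(-12\right)} - \frac{89}{-691}\right)\right) = -12 + 3 \left(125 - \left(\frac{1245}{276} - - \frac{89}{691}\right)\right) = -12 + 3 \left(125 - \left(1245 \cdot \frac{1}{276} + \frac{89}{691}\right)\right) = -12 + 3 \left(125 - \left(\frac{415}{92} + \frac{89}{691}\right)\right) = -12 + 3 \left(125 - \frac{294953}{63572}\right) = -12 + 3 \cdot \frac{7651547}{63572} = -12 + \frac{22954641}{63572} = \frac{22191777}{63572} \approx 349.08$)
$O = \frac{22191777}{63572} \approx 349.08$
$\left(O + 3481\right) \left(C + 4507\right) = \left(\frac{22191777}{63572} + 3481\right) \left(2 i \sqrt{427} + 4507\right) = \frac{243485909 \left(4507 + 2 i \sqrt{427}\right)}{63572} = \frac{1097390991863}{63572} + \frac{243485909 i \sqrt{427}}{31786}$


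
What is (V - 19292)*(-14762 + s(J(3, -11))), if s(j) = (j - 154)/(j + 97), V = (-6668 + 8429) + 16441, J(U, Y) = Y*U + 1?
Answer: 209218088/13 ≈ 1.6094e+7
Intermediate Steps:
J(U, Y) = 1 + U*Y (J(U, Y) = U*Y + 1 = 1 + U*Y)
V = 18202 (V = 1761 + 16441 = 18202)
s(j) = (-154 + j)/(97 + j)
(V - 19292)*(-14762 + s(J(3, -11))) = (18202 - 19292)*(-14762 + (-154 + (1 + 3*(-11)))/(97 + (1 + 3*(-11)))) = -1090*(-14762 + (-154 + (1 - 33))/(97 + (1 - 33))) = -1090*(-14762 + (-154 - 32)/(97 - 32)) = -1090*(-14762 - 186/65) = -1090*(-959716/65) = 209218088/13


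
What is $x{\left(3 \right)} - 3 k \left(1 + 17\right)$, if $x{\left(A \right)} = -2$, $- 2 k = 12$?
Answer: $-648$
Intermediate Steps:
$k = -6$ ($k = \left(- \frac{1}{2}\right) 12 = -6$)
$x{\left(3 \right)} - 3 k \left(1 + 17\right) = - 2 \left(-3\right) \left(-6\right) \left(1 + 17\right) = - 2 \cdot 18 \cdot 18 = \left(-2\right) 324 = -648$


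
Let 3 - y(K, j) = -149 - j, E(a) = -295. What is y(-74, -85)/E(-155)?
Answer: -67/295 ≈ -0.22712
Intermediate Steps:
y(K, j) = 152 + j (y(K, j) = 3 - (-149 - j) = 3 + (149 + j) = 152 + j)
y(-74, -85)/E(-155) = (152 - 85)/(-295) = 67*(-1/295) = -67/295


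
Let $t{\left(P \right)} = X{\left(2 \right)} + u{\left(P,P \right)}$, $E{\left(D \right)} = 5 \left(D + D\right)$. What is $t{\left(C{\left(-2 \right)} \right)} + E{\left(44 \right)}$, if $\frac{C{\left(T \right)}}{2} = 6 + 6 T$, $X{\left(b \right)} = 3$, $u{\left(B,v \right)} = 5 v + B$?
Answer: $371$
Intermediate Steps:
$u{\left(B,v \right)} = B + 5 v$
$C{\left(T \right)} = 12 + 12 T$ ($C{\left(T \right)} = 2 \left(6 + 6 T\right) = 12 + 12 T$)
$E{\left(D \right)} = 10 D$ ($E{\left(D \right)} = 5 \cdot 2 D = 10 D$)
$t{\left(P \right)} = 3 + 6 P$ ($t{\left(P \right)} = 3 + \left(P + 5 P\right) = 3 + 6 P$)
$t{\left(C{\left(-2 \right)} \right)} + E{\left(44 \right)} = \left(3 + 6 \left(12 + 12 \left(-2\right)\right)\right) + 10 \cdot 44 = \left(3 + 6 \left(12 - 24\right)\right) + 440 = \left(3 + 6 \left(-12\right)\right) + 440 = \left(3 - 72\right) + 440 = -69 + 440 = 371$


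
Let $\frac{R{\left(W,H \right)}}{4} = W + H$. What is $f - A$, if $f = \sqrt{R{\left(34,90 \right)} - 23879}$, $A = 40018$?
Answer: $-40018 + i \sqrt{23383} \approx -40018.0 + 152.92 i$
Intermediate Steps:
$R{\left(W,H \right)} = 4 H + 4 W$ ($R{\left(W,H \right)} = 4 \left(W + H\right) = 4 \left(H + W\right) = 4 H + 4 W$)
$f = i \sqrt{23383}$ ($f = \sqrt{\left(4 \cdot 90 + 4 \cdot 34\right) - 23879} = \sqrt{\left(360 + 136\right) - 23879} = \sqrt{496 - 23879} = \sqrt{-23383} = i \sqrt{23383} \approx 152.92 i$)
$f - A = i \sqrt{23383} - 40018 = -40018 + i \sqrt{23383}$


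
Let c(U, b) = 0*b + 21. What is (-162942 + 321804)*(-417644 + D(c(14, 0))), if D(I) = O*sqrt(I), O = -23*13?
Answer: -66347761128 - 47499738*sqrt(21) ≈ -6.6565e+10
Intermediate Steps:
O = -299
c(U, b) = 21 (c(U, b) = 0 + 21 = 21)
D(I) = -299*sqrt(I)
(-162942 + 321804)*(-417644 + D(c(14, 0))) = (-162942 + 321804)*(-417644 - 299*sqrt(21)) = 158862*(-417644 - 299*sqrt(21)) = -66347761128 - 47499738*sqrt(21)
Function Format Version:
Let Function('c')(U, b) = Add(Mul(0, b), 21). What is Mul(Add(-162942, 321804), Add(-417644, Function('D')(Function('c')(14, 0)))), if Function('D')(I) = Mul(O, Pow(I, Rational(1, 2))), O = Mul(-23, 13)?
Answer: Add(-66347761128, Mul(-47499738, Pow(21, Rational(1, 2)))) ≈ -6.6565e+10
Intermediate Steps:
O = -299
Function('c')(U, b) = 21 (Function('c')(U, b) = Add(0, 21) = 21)
Function('D')(I) = Mul(-299, Pow(I, Rational(1, 2)))
Mul(Add(-162942, 321804), Add(-417644, Function('D')(Function('c')(14, 0)))) = Mul(Add(-162942, 321804), Add(-417644, Mul(-299, Pow(21, Rational(1, 2))))) = Mul(158862, Add(-417644, Mul(-299, Pow(21, Rational(1, 2))))) = Add(-66347761128, Mul(-47499738, Pow(21, Rational(1, 2))))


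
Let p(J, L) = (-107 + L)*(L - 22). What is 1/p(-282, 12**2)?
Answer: 1/4514 ≈ 0.00022153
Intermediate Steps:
p(J, L) = (-107 + L)*(-22 + L)
1/p(-282, 12**2) = 1/(2354 + (12**2)**2 - 129*12**2) = 1/(2354 + 144**2 - 129*144) = 1/(2354 + 20736 - 18576) = 1/4514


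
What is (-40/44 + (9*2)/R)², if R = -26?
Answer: 52441/20449 ≈ 2.5645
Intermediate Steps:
(-40/44 + (9*2)/R)² = (-40/44 + (9*2)/(-26))² = (-40*1/44 + 18*(-1/26))² = (-10/11 - 9/13)² = (-229/143)² = 52441/20449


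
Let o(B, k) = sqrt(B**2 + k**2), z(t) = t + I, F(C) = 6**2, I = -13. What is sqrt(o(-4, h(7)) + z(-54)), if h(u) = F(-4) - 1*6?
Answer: sqrt(-67 + 2*sqrt(229)) ≈ 6.0609*I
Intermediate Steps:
F(C) = 36
z(t) = -13 + t (z(t) = t - 13 = -13 + t)
h(u) = 30 (h(u) = 36 - 1*6 = 36 - 6 = 30)
sqrt(o(-4, h(7)) + z(-54)) = sqrt(sqrt((-4)**2 + 30**2) + (-13 - 54)) = sqrt(sqrt(16 + 900) - 67) = sqrt(sqrt(916) - 67) = sqrt(2*sqrt(229) - 67) = sqrt(-67 + 2*sqrt(229))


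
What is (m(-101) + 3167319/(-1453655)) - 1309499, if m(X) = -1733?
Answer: -1906082120279/1453655 ≈ -1.3112e+6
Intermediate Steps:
(m(-101) + 3167319/(-1453655)) - 1309499 = (-1733 + 3167319/(-1453655)) - 1309499 = (-1733 + 3167319*(-1/1453655)) - 1309499 = (-1733 - 3167319/1453655) - 1309499 = -2522351434/1453655 - 1309499 = -1906082120279/1453655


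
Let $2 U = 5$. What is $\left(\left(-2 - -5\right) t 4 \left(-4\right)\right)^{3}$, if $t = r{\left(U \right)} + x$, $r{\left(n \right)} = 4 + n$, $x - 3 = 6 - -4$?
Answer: $-820025856$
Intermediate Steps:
$U = \frac{5}{2}$ ($U = \frac{1}{2} \cdot 5 = \frac{5}{2} \approx 2.5$)
$x = 13$ ($x = 3 + \left(6 - -4\right) = 3 + \left(6 + 4\right) = 3 + 10 = 13$)
$t = \frac{39}{2}$ ($t = \left(4 + \frac{5}{2}\right) + 13 = \frac{13}{2} + 13 = \frac{39}{2} \approx 19.5$)
$\left(\left(-2 - -5\right) t 4 \left(-4\right)\right)^{3} = \left(\left(-2 - -5\right) \frac{39}{2} \cdot 4 \left(-4\right)\right)^{3} = \left(\left(-2 + 5\right) \frac{39}{2} \left(-16\right)\right)^{3} = \left(3 \cdot \frac{39}{2} \left(-16\right)\right)^{3} = \left(\frac{117}{2} \left(-16\right)\right)^{3} = \left(-936\right)^{3} = -820025856$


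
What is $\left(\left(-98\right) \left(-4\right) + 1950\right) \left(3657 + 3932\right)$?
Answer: $17773438$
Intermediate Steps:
$\left(\left(-98\right) \left(-4\right) + 1950\right) \left(3657 + 3932\right) = \left(392 + 1950\right) 7589 = 2342 \cdot 7589 = 17773438$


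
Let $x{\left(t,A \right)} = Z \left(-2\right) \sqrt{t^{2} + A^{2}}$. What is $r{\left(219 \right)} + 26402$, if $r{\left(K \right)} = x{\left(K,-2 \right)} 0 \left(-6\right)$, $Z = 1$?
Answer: $26402$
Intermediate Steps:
$x{\left(t,A \right)} = - 2 \sqrt{A^{2} + t^{2}}$ ($x{\left(t,A \right)} = 1 \left(-2\right) \sqrt{t^{2} + A^{2}} = - 2 \sqrt{A^{2} + t^{2}}$)
$r{\left(K \right)} = 0$ ($r{\left(K \right)} = - 2 \sqrt{\left(-2\right)^{2} + K^{2}} \cdot 0 \left(-6\right) = - 2 \sqrt{4 + K^{2}} \cdot 0 \left(-6\right) = 0 \left(-6\right) = 0$)
$r{\left(219 \right)} + 26402 = 0 + 26402 = 26402$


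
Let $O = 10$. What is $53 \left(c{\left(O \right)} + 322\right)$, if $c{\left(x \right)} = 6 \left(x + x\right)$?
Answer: $23426$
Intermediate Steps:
$c{\left(x \right)} = 12 x$ ($c{\left(x \right)} = 6 \cdot 2 x = 12 x$)
$53 \left(c{\left(O \right)} + 322\right) = 53 \left(12 \cdot 10 + 322\right) = 53 \left(120 + 322\right) = 53 \cdot 442 = 23426$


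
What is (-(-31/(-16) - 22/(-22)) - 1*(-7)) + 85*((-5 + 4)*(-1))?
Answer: 1425/16 ≈ 89.063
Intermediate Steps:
(-(-31/(-16) - 22/(-22)) - 1*(-7)) + 85*((-5 + 4)*(-1)) = (-(-31*(-1/16) - 22*(-1/22)) + 7) + 85*(-1*(-1)) = (-(31/16 + 1) + 7) + 85*1 = (-1*47/16 + 7) + 85 = (-47/16 + 7) + 85 = 65/16 + 85 = 1425/16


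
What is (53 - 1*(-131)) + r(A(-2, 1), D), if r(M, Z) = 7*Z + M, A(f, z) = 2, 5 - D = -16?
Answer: 333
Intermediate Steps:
D = 21 (D = 5 - 1*(-16) = 5 + 16 = 21)
r(M, Z) = M + 7*Z
(53 - 1*(-131)) + r(A(-2, 1), D) = (53 - 1*(-131)) + (2 + 7*21) = (53 + 131) + (2 + 147) = 184 + 149 = 333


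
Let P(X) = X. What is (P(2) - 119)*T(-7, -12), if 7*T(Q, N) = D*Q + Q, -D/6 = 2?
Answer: -1287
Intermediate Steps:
D = -12 (D = -6*2 = -12)
T(Q, N) = -11*Q/7 (T(Q, N) = (-12*Q + Q)/7 = (-11*Q)/7 = -11*Q/7)
(P(2) - 119)*T(-7, -12) = (2 - 119)*(-11/7*(-7)) = -117*11 = -1287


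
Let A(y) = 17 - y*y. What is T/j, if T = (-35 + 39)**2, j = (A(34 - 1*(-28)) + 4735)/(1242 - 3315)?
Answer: -8292/227 ≈ -36.529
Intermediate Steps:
A(y) = 17 - y**2
j = -908/2073 (j = ((17 - (34 - 1*(-28))**2) + 4735)/(1242 - 3315) = ((17 - (34 + 28)**2) + 4735)/(-2073) = ((17 - 1*62**2) + 4735)*(-1/2073) = ((17 - 1*3844) + 4735)*(-1/2073) = ((17 - 3844) + 4735)*(-1/2073) = (-3827 + 4735)*(-1/2073) = 908*(-1/2073) = -908/2073 ≈ -0.43801)
T = 16 (T = 4**2 = 16)
T/j = 16/(-908/2073) = 16*(-2073/908) = -8292/227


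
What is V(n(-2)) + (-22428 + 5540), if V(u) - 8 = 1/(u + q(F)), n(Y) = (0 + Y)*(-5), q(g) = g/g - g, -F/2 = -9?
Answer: -118161/7 ≈ -16880.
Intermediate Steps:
F = 18 (F = -2*(-9) = 18)
q(g) = 1 - g
n(Y) = -5*Y (n(Y) = Y*(-5) = -5*Y)
V(u) = 8 + 1/(-17 + u) (V(u) = 8 + 1/(u + (1 - 1*18)) = 8 + 1/(u + (1 - 18)) = 8 + 1/(u - 17) = 8 + 1/(-17 + u))
V(n(-2)) + (-22428 + 5540) = (-135 + 8*(-5*(-2)))/(-17 - 5*(-2)) + (-22428 + 5540) = (-135 + 8*10)/(-17 + 10) - 16888 = (-135 + 80)/(-7) - 16888 = -1/7*(-55) - 16888 = 55/7 - 16888 = -118161/7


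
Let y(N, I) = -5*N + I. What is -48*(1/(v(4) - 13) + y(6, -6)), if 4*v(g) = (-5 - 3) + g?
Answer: 12120/7 ≈ 1731.4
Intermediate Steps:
v(g) = -2 + g/4 (v(g) = ((-5 - 3) + g)/4 = (-8 + g)/4 = -2 + g/4)
y(N, I) = I - 5*N
-48*(1/(v(4) - 13) + y(6, -6)) = -48*(1/((-2 + (¼)*4) - 13) + (-6 - 5*6)) = -48*(1/((-2 + 1) - 13) + (-6 - 30)) = -48*(1/(-1 - 13) - 36) = -48*(1/(-14) - 36) = -48*(-1/14 - 36) = -48*(-505/14) = 12120/7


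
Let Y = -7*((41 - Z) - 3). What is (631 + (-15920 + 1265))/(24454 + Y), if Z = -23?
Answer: -14024/24027 ≈ -0.58368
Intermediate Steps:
Y = -427 (Y = -7*((41 - 1*(-23)) - 3) = -7*((41 + 23) - 3) = -7*(64 - 3) = -7*61 = -427)
(631 + (-15920 + 1265))/(24454 + Y) = (631 + (-15920 + 1265))/(24454 - 427) = (631 - 14655)/24027 = -14024*1/24027 = -14024/24027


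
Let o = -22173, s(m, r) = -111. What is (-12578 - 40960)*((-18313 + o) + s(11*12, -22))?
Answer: 2173482186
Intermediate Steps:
(-12578 - 40960)*((-18313 + o) + s(11*12, -22)) = (-12578 - 40960)*((-18313 - 22173) - 111) = -53538*(-40486 - 111) = -53538*(-40597) = 2173482186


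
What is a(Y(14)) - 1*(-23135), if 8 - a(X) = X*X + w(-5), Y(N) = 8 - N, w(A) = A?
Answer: 23112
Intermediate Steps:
a(X) = 13 - X² (a(X) = 8 - (X*X - 5) = 8 - (X² - 5) = 8 - (-5 + X²) = 8 + (5 - X²) = 13 - X²)
a(Y(14)) - 1*(-23135) = (13 - (8 - 1*14)²) - 1*(-23135) = (13 - (8 - 14)²) + 23135 = (13 - 1*(-6)²) + 23135 = (13 - 1*36) + 23135 = (13 - 36) + 23135 = -23 + 23135 = 23112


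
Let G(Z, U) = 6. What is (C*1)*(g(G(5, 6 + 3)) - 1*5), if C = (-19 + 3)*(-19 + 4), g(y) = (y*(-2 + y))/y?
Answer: -240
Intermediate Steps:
g(y) = -2 + y
C = 240 (C = -16*(-15) = 240)
(C*1)*(g(G(5, 6 + 3)) - 1*5) = (240*1)*((-2 + 6) - 1*5) = 240*(4 - 5) = 240*(-1) = -240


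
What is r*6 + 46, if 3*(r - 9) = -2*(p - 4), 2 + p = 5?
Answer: 104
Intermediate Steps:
p = 3 (p = -2 + 5 = 3)
r = 29/3 (r = 9 + (-2*(3 - 4))/3 = 9 + (-2*(-1))/3 = 9 + (⅓)*2 = 9 + ⅔ = 29/3 ≈ 9.6667)
r*6 + 46 = (29/3)*6 + 46 = 58 + 46 = 104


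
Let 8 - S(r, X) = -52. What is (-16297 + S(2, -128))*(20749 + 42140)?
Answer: -1021128693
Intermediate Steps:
S(r, X) = 60 (S(r, X) = 8 - 1*(-52) = 8 + 52 = 60)
(-16297 + S(2, -128))*(20749 + 42140) = (-16297 + 60)*(20749 + 42140) = -16237*62889 = -1021128693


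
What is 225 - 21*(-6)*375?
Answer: 47475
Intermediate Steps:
225 - 21*(-6)*375 = 225 + 126*375 = 225 + 47250 = 47475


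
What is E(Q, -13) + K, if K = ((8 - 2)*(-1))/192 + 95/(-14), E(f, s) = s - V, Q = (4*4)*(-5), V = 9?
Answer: -6455/224 ≈ -28.817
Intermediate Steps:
Q = -80 (Q = 16*(-5) = -80)
E(f, s) = -9 + s (E(f, s) = s - 1*9 = s - 9 = -9 + s)
K = -1527/224 (K = (6*(-1))*(1/192) + 95*(-1/14) = -6*1/192 - 95/14 = -1/32 - 95/14 = -1527/224 ≈ -6.8170)
E(Q, -13) + K = (-9 - 13) - 1527/224 = -22 - 1527/224 = -6455/224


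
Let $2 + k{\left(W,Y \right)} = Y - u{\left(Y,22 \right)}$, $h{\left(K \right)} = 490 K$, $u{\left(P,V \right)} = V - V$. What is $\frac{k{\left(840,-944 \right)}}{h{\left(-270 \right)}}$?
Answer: $\frac{473}{66150} \approx 0.0071504$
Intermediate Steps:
$u{\left(P,V \right)} = 0$
$k{\left(W,Y \right)} = -2 + Y$ ($k{\left(W,Y \right)} = -2 + \left(Y - 0\right) = -2 + \left(Y + 0\right) = -2 + Y$)
$\frac{k{\left(840,-944 \right)}}{h{\left(-270 \right)}} = \frac{-2 - 944}{490 \left(-270\right)} = - \frac{946}{-132300} = \left(-946\right) \left(- \frac{1}{132300}\right) = \frac{473}{66150}$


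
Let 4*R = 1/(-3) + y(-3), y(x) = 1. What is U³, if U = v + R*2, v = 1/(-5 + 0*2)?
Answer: 8/3375 ≈ 0.0023704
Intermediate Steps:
v = -⅕ (v = 1/(-5 + 0) = 1/(-5) = -⅕ ≈ -0.20000)
R = ⅙ (R = (1/(-3) + 1)/4 = (-⅓ + 1)/4 = (¼)*(⅔) = ⅙ ≈ 0.16667)
U = 2/15 (U = -⅕ + (⅙)*2 = -⅕ + ⅓ = 2/15 ≈ 0.13333)
U³ = (2/15)³ = 8/3375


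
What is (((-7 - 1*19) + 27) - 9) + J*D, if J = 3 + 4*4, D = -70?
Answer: -1338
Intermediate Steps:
J = 19 (J = 3 + 16 = 19)
(((-7 - 1*19) + 27) - 9) + J*D = (((-7 - 1*19) + 27) - 9) + 19*(-70) = (((-7 - 19) + 27) - 9) - 1330 = ((-26 + 27) - 9) - 1330 = (1 - 9) - 1330 = -8 - 1330 = -1338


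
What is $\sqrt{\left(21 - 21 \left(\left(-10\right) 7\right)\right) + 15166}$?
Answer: $\sqrt{16657} \approx 129.06$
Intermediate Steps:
$\sqrt{\left(21 - 21 \left(\left(-10\right) 7\right)\right) + 15166} = \sqrt{\left(21 - -1470\right) + 15166} = \sqrt{\left(21 + 1470\right) + 15166} = \sqrt{1491 + 15166} = \sqrt{16657}$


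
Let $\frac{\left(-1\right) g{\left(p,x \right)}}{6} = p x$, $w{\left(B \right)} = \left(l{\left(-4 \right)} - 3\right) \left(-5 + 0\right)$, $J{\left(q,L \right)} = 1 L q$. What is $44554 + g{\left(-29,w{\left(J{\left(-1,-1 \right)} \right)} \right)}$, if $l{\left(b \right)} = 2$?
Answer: $45424$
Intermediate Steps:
$J{\left(q,L \right)} = L q$
$w{\left(B \right)} = 5$ ($w{\left(B \right)} = \left(2 - 3\right) \left(-5 + 0\right) = \left(-1\right) \left(-5\right) = 5$)
$g{\left(p,x \right)} = - 6 p x$
$44554 + g{\left(-29,w{\left(J{\left(-1,-1 \right)} \right)} \right)} = 44554 - \left(-174\right) 5 = 44554 + 870 = 45424$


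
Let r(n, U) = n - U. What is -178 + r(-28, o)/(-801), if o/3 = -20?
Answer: -142610/801 ≈ -178.04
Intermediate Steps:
o = -60 (o = 3*(-20) = -60)
-178 + r(-28, o)/(-801) = -178 + (-28 - 1*(-60))/(-801) = -178 - (-28 + 60)/801 = -178 - 1/801*32 = -178 - 32/801 = -142610/801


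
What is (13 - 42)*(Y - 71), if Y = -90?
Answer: 4669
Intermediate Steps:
(13 - 42)*(Y - 71) = (13 - 42)*(-90 - 71) = -29*(-161) = 4669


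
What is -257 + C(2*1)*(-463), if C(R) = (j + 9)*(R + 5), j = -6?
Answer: -9980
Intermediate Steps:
C(R) = 15 + 3*R (C(R) = (-6 + 9)*(R + 5) = 3*(5 + R) = 15 + 3*R)
-257 + C(2*1)*(-463) = -257 + (15 + 3*(2*1))*(-463) = -257 + (15 + 3*2)*(-463) = -257 + (15 + 6)*(-463) = -257 + 21*(-463) = -257 - 9723 = -9980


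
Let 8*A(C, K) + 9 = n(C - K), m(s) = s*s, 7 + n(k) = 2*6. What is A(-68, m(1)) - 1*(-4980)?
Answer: 9959/2 ≈ 4979.5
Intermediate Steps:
n(k) = 5 (n(k) = -7 + 2*6 = -7 + 12 = 5)
m(s) = s²
A(C, K) = -½ (A(C, K) = -9/8 + (⅛)*5 = -9/8 + 5/8 = -½)
A(-68, m(1)) - 1*(-4980) = -½ - 1*(-4980) = -½ + 4980 = 9959/2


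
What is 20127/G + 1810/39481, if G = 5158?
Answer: 803970067/203642998 ≈ 3.9479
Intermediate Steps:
20127/G + 1810/39481 = 20127/5158 + 1810/39481 = 803970067/203642998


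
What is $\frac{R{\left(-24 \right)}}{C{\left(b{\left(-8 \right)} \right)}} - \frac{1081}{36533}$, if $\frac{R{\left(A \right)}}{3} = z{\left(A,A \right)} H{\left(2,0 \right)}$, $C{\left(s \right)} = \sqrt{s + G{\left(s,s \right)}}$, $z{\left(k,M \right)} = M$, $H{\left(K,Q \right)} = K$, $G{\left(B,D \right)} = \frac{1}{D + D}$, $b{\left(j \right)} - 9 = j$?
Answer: $- \frac{1081}{36533} - 48 \sqrt{6} \approx -117.61$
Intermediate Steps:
$b{\left(j \right)} = 9 + j$
$G{\left(B,D \right)} = \frac{1}{2 D}$
$C{\left(s \right)} = \sqrt{s + \frac{1}{2 s}}$
$R{\left(A \right)} = 6 A$ ($R{\left(A \right)} = 3 A 2 = 3 \cdot 2 A = 6 A$)
$\frac{R{\left(-24 \right)}}{C{\left(b{\left(-8 \right)} \right)}} - \frac{1081}{36533} = \frac{6 \left(-24\right)}{\frac{1}{2} \sqrt{\frac{2}{9 - 8} + 4 \left(9 - 8\right)}} - \frac{1081}{36533} = - \frac{144}{\frac{1}{2} \sqrt{\frac{2}{1} + 4 \cdot 1}} - \frac{1081}{36533} = - \frac{144}{\frac{1}{2} \sqrt{2 \cdot 1 + 4}} - \frac{1081}{36533} = - \frac{144}{\frac{1}{2} \sqrt{2 + 4}} - \frac{1081}{36533} = - \frac{144}{\frac{1}{2} \sqrt{6}} - \frac{1081}{36533} = - 144 \frac{\sqrt{6}}{3} - \frac{1081}{36533} = - 48 \sqrt{6} - \frac{1081}{36533} = - \frac{1081}{36533} - 48 \sqrt{6}$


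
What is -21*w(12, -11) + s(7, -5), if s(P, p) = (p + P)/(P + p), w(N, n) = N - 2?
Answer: -209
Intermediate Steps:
w(N, n) = -2 + N
s(P, p) = 1 (s(P, p) = (P + p)/(P + p) = 1)
-21*w(12, -11) + s(7, -5) = -21*(-2 + 12) + 1 = -21*10 + 1 = -210 + 1 = -209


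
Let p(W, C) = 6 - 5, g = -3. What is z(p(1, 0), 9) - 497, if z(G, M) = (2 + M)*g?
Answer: -530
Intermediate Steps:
p(W, C) = 1
z(G, M) = -6 - 3*M (z(G, M) = (2 + M)*(-3) = -6 - 3*M)
z(p(1, 0), 9) - 497 = (-6 - 3*9) - 497 = (-6 - 27) - 497 = -33 - 497 = -530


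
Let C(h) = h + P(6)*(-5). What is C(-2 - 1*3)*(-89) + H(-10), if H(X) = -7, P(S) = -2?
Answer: -452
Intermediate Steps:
C(h) = 10 + h (C(h) = h - 2*(-5) = h + 10 = 10 + h)
C(-2 - 1*3)*(-89) + H(-10) = (10 + (-2 - 1*3))*(-89) - 7 = (10 + (-2 - 3))*(-89) - 7 = (10 - 5)*(-89) - 7 = 5*(-89) - 7 = -445 - 7 = -452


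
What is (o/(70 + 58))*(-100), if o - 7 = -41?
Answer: 425/16 ≈ 26.563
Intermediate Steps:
o = -34 (o = 7 - 41 = -34)
(o/(70 + 58))*(-100) = (-34/(70 + 58))*(-100) = (-34/128)*(-100) = ((1/128)*(-34))*(-100) = -17/64*(-100) = 425/16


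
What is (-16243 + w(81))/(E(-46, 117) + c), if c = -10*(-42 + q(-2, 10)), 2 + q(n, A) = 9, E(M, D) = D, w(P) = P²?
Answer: -9682/467 ≈ -20.732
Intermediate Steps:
q(n, A) = 7 (q(n, A) = -2 + 9 = 7)
c = 350 (c = -10*(-42 + 7) = -10*(-35) = 350)
(-16243 + w(81))/(E(-46, 117) + c) = (-16243 + 81²)/(117 + 350) = (-16243 + 6561)/467 = -9682*1/467 = -9682/467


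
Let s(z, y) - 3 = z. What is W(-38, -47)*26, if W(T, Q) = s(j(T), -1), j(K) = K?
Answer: -910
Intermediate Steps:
s(z, y) = 3 + z
W(T, Q) = 3 + T
W(-38, -47)*26 = (3 - 38)*26 = -35*26 = -910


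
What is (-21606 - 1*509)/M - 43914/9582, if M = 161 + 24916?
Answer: -218856218/40047969 ≈ -5.4649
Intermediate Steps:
M = 25077
(-21606 - 1*509)/M - 43914/9582 = (-21606 - 1*509)/25077 - 43914/9582 = (-21606 - 509)*(1/25077) - 43914*1/9582 = -22115*1/25077 - 7319/1597 = -22115/25077 - 7319/1597 = -218856218/40047969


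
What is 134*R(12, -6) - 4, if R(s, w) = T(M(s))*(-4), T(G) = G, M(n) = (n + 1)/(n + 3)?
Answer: -7028/15 ≈ -468.53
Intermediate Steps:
M(n) = (1 + n)/(3 + n)
R(s, w) = -4*(1 + s)/(3 + s) (R(s, w) = ((1 + s)/(3 + s))*(-4) = -4*(1 + s)/(3 + s))
134*R(12, -6) - 4 = 134*(4*(-1 - 1*12)/(3 + 12)) - 4 = 134*(4*(-1 - 12)/15) - 4 = 134*(4*(1/15)*(-13)) - 4 = 134*(-52/15) - 4 = -6968/15 - 4 = -7028/15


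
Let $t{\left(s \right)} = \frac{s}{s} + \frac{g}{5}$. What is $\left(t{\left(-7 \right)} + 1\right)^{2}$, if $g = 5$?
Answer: $9$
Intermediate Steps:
$t{\left(s \right)} = 2$ ($t{\left(s \right)} = \frac{s}{s} + \frac{5}{5} = 1 + 5 \cdot \frac{1}{5} = 1 + 1 = 2$)
$\left(t{\left(-7 \right)} + 1\right)^{2} = \left(2 + 1\right)^{2} = 3^{2} = 9$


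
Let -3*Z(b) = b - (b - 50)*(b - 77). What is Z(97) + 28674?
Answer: 28955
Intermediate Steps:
Z(b) = -b/3 + (-77 + b)*(-50 + b)/3 (Z(b) = -(b - (b - 50)*(b - 77))/3 = -(b - (-50 + b)*(-77 + b))/3 = -(b - (-77 + b)*(-50 + b))/3 = -b/3 + (-77 + b)*(-50 + b)/3)
Z(97) + 28674 = (3850/3 - 128/3*97 + (1/3)*97**2) + 28674 = (3850/3 - 12416/3 + (1/3)*9409) + 28674 = (3850/3 - 12416/3 + 9409/3) + 28674 = 281 + 28674 = 28955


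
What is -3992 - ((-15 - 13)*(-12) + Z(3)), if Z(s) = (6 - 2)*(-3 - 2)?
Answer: -4308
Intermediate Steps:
Z(s) = -20 (Z(s) = 4*(-5) = -20)
-3992 - ((-15 - 13)*(-12) + Z(3)) = -3992 - ((-15 - 13)*(-12) - 20) = -3992 - (-28*(-12) - 20) = -3992 - (336 - 20) = -3992 - 1*316 = -3992 - 316 = -4308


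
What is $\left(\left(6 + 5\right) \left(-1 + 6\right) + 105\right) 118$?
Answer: $18880$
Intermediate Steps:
$\left(\left(6 + 5\right) \left(-1 + 6\right) + 105\right) 118 = \left(11 \cdot 5 + 105\right) 118 = \left(55 + 105\right) 118 = 160 \cdot 118 = 18880$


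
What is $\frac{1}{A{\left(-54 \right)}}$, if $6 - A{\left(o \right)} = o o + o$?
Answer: $- \frac{1}{2856} \approx -0.00035014$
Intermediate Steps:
$A{\left(o \right)} = 6 - o - o^{2}$ ($A{\left(o \right)} = 6 - \left(o o + o\right) = 6 - \left(o^{2} + o\right) = 6 - \left(o + o^{2}\right) = 6 - o - o^{2}$)
$\frac{1}{A{\left(-54 \right)}} = \frac{1}{6 - -54 - \left(-54\right)^{2}} = \frac{1}{6 + 54 - 2916} = \frac{1}{-2856} = - \frac{1}{2856}$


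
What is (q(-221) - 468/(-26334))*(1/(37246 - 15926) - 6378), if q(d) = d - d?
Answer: -135978959/1199660 ≈ -113.35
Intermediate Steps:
q(d) = 0
(q(-221) - 468/(-26334))*(1/(37246 - 15926) - 6378) = (0 - 468/(-26334))*(1/(37246 - 15926) - 6378) = (0 - 468*(-1/26334))*(1/21320 - 6378) = (0 + 26/1463)*(1/21320 - 6378) = (26/1463)*(-135978959/21320) = -135978959/1199660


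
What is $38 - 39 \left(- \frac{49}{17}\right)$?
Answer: $\frac{2557}{17} \approx 150.41$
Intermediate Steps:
$38 - 39 \left(- \frac{49}{17}\right) = 38 - 39 \left(\left(-49\right) \frac{1}{17}\right) = 38 - - \frac{1911}{17} = 38 + \frac{1911}{17} = \frac{2557}{17}$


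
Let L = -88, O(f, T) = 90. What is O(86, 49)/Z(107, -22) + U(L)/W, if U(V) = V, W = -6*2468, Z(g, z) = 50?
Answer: 16714/9255 ≈ 1.8059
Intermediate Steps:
W = -14808
O(86, 49)/Z(107, -22) + U(L)/W = 90/50 - 88/(-14808) = 90*(1/50) - 88*(-1/14808) = 9/5 + 11/1851 = 16714/9255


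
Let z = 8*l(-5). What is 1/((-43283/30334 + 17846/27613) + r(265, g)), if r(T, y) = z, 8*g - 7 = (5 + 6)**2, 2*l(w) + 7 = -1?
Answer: -837612742/27457440659 ≈ -0.030506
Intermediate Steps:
l(w) = -4 (l(w) = -7/2 + (1/2)*(-1) = -7/2 - 1/2 = -4)
g = 16 (g = 7/8 + (5 + 6)**2/8 = 7/8 + (1/8)*11**2 = 7/8 + (1/8)*121 = 7/8 + 121/8 = 16)
z = -32 (z = 8*(-4) = -32)
r(T, y) = -32
1/((-43283/30334 + 17846/27613) + r(265, g)) = 1/((-43283/30334 + 17846/27613) - 32) = 1/(-653832915/837612742 - 32) = 1/(-27457440659/837612742) = -837612742/27457440659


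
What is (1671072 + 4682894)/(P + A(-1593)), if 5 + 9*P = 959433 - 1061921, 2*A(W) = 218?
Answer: -28592847/50756 ≈ -563.34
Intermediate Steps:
A(W) = 109 (A(W) = (½)*218 = 109)
P = -102493/9 (P = -5/9 + (959433 - 1061921)/9 = -5/9 + (⅑)*(-102488) = -5/9 - 102488/9 = -102493/9 ≈ -11388.)
(1671072 + 4682894)/(P + A(-1593)) = (1671072 + 4682894)/(-102493/9 + 109) = 6353966/(-101512/9) = 6353966*(-9/101512) = -28592847/50756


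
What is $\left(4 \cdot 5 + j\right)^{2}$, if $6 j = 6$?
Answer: $441$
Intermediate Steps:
$j = 1$ ($j = \frac{1}{6} \cdot 6 = 1$)
$\left(4 \cdot 5 + j\right)^{2} = \left(4 \cdot 5 + 1\right)^{2} = \left(20 + 1\right)^{2} = 21^{2} = 441$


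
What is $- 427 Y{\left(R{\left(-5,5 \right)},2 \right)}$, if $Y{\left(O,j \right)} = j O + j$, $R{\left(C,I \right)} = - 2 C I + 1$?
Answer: $-44408$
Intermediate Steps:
$R{\left(C,I \right)} = 1 - 2 C I$ ($R{\left(C,I \right)} = - 2 C I + 1 = 1 - 2 C I$)
$Y{\left(O,j \right)} = j + O j$ ($Y{\left(O,j \right)} = O j + j = j + O j$)
$- 427 Y{\left(R{\left(-5,5 \right)},2 \right)} = - 427 \cdot 2 \left(1 - \left(-1 - 50\right)\right) = - 427 \cdot 2 \left(1 + \left(1 + 50\right)\right) = - 427 \cdot 2 \left(1 + 51\right) = - 427 \cdot 2 \cdot 52 = \left(-427\right) 104 = -44408$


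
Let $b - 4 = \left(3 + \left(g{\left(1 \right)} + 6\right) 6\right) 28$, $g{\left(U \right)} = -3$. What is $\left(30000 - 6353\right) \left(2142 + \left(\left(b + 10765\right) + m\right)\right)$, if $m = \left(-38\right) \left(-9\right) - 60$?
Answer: $325879307$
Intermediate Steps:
$m = 282$ ($m = 342 - 60 = 282$)
$b = 592$ ($b = 4 + \left(3 + \left(-3 + 6\right) 6\right) 28 = 4 + \left(3 + 3 \cdot 6\right) 28 = 4 + \left(3 + 18\right) 28 = 4 + 21 \cdot 28 = 4 + 588 = 592$)
$\left(30000 - 6353\right) \left(2142 + \left(\left(b + 10765\right) + m\right)\right) = \left(30000 - 6353\right) \left(2142 + \left(\left(592 + 10765\right) + 282\right)\right) = 23647 \left(2142 + \left(11357 + 282\right)\right) = 23647 \left(2142 + 11639\right) = 23647 \cdot 13781 = 325879307$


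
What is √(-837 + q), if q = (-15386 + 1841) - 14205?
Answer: I*√28587 ≈ 169.08*I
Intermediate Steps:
q = -27750 (q = -13545 - 14205 = -27750)
√(-837 + q) = √(-837 - 27750) = √(-28587) = I*√28587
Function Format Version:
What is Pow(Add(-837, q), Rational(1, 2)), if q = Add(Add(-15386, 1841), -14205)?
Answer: Mul(I, Pow(28587, Rational(1, 2))) ≈ Mul(169.08, I)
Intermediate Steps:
q = -27750 (q = Add(-13545, -14205) = -27750)
Pow(Add(-837, q), Rational(1, 2)) = Pow(Add(-837, -27750), Rational(1, 2)) = Pow(-28587, Rational(1, 2)) = Mul(I, Pow(28587, Rational(1, 2)))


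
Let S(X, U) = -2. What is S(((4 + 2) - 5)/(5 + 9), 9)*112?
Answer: -224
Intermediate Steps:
S(((4 + 2) - 5)/(5 + 9), 9)*112 = -2*112 = -224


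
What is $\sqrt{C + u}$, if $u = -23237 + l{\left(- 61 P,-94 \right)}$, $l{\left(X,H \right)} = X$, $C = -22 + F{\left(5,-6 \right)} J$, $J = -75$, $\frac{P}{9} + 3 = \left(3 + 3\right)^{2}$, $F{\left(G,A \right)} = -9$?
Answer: $i \sqrt{40701} \approx 201.74 i$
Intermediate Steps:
$P = 297$ ($P = -27 + 9 \left(3 + 3\right)^{2} = -27 + 9 \cdot 6^{2} = -27 + 9 \cdot 36 = -27 + 324 = 297$)
$C = 653$ ($C = -22 - -675 = -22 + 675 = 653$)
$u = -41354$ ($u = -23237 - 18117 = -41354$)
$\sqrt{C + u} = \sqrt{653 - 41354} = \sqrt{-40701} = i \sqrt{40701}$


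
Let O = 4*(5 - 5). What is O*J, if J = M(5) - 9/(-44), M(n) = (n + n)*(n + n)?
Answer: 0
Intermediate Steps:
O = 0 (O = 4*0 = 0)
M(n) = 4*n**2 (M(n) = (2*n)*(2*n) = 4*n**2)
J = 4409/44 (J = 4*5**2 - 9/(-44) = 4*25 - 9*(-1/44) = 100 + 9/44 = 4409/44 ≈ 100.20)
O*J = 0*(4409/44) = 0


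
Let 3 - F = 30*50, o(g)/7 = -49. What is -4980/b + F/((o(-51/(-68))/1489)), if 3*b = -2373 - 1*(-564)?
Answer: 448605013/68943 ≈ 6506.9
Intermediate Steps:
o(g) = -343 (o(g) = 7*(-49) = -343)
F = -1497 (F = 3 - 30*50 = 3 - 1*1500 = 3 - 1500 = -1497)
b = -603 (b = (-2373 - 1*(-564))/3 = (-2373 + 564)/3 = (1/3)*(-1809) = -603)
-4980/b + F/((o(-51/(-68))/1489)) = -4980/(-603) - 1497/((-343/1489)) = -4980*(-1/603) - 1497/((-343*1/1489)) = 1660/201 - 1497/(-343/1489) = 1660/201 - 1497*(-1489/343) = 1660/201 + 2229033/343 = 448605013/68943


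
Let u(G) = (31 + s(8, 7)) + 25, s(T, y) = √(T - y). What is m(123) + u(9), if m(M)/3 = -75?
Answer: -168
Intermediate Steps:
m(M) = -225 (m(M) = 3*(-75) = -225)
u(G) = 57 (u(G) = (31 + √(8 - 1*7)) + 25 = (31 + √(8 - 7)) + 25 = (31 + √1) + 25 = (31 + 1) + 25 = 32 + 25 = 57)
m(123) + u(9) = -225 + 57 = -168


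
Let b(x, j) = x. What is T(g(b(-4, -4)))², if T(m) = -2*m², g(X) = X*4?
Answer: 262144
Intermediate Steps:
g(X) = 4*X
T(g(b(-4, -4)))² = (-2*(4*(-4))²)² = (-2*(-16)²)² = (-2*256)² = (-512)² = 262144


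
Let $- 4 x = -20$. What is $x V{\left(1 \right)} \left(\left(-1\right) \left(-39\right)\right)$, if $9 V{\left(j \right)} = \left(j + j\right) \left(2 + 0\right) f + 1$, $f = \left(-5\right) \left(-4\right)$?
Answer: $1755$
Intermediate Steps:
$x = 5$ ($x = \left(- \frac{1}{4}\right) \left(-20\right) = 5$)
$f = 20$
$V{\left(j \right)} = \frac{1}{9} + \frac{80 j}{9}$ ($V{\left(j \right)} = \frac{\left(j + j\right) \left(2 + 0\right) 20 + 1}{9} = \frac{2 j 2 \cdot 20 + 1}{9} = \frac{4 j 20 + 1}{9} = \frac{80 j + 1}{9} = \frac{1 + 80 j}{9} = \frac{1}{9} + \frac{80 j}{9}$)
$x V{\left(1 \right)} \left(\left(-1\right) \left(-39\right)\right) = 5 \left(\frac{1}{9} + \frac{80}{9} \cdot 1\right) \left(\left(-1\right) \left(-39\right)\right) = 5 \left(\frac{1}{9} + \frac{80}{9}\right) 39 = 5 \cdot 9 \cdot 39 = 45 \cdot 39 = 1755$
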